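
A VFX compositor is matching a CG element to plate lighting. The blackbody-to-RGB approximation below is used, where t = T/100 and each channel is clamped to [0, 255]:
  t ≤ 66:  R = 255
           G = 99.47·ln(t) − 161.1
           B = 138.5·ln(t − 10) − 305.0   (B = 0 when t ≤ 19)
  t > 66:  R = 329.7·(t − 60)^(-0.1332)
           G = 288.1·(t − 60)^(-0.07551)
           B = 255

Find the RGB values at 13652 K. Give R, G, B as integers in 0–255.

t = 13652/100 = 136.52; the t > 66 branch applies.
R = 329.7·(136.52 − 60)^(-0.1332) = 329.7·76.52^(-0.1332) = 329.7·0.56115 = 185.012.
G = 288.1·(136.52 − 60)^(-0.07551) = 288.1·76.52^(-0.07551) = 288.1·0.72070 = 207.634.
B = 255 by definition for t > 66.
Rounded: (185, 208, 255).

R=185, G=208, B=255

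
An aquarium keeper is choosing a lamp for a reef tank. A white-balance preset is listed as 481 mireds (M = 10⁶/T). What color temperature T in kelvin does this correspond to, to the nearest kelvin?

T = 10⁶ / 481 = 2079.00 K → 2079 K.

2079 K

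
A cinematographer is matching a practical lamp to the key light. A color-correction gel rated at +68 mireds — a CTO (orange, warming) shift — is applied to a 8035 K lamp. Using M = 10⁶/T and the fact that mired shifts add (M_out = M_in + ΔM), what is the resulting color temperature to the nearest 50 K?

M_in = 10⁶/8035 = 124.46 mireds.
M_out = 124.46 + (+68) = 192.46 mireds.
T_out = 10⁶/192.46 = 5196.0 K → 5200 K.

5200 K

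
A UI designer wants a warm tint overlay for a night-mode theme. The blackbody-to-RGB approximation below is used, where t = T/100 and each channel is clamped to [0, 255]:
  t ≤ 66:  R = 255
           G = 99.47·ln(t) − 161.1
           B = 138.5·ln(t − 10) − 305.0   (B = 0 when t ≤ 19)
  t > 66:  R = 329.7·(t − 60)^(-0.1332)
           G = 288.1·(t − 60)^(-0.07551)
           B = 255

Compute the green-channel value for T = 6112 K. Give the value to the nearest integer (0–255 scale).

248

t = 6112/100 = 61.12; the t ≤ 66 branch applies.
G = 99.47·ln 61.12 − 161.1 = 99.47·4.1128 − 161.1 = 248.004.
Rounded: 248.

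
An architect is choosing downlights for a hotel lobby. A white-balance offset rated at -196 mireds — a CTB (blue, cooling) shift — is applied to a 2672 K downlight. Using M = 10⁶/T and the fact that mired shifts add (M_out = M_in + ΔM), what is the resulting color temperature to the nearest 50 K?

5600 K

M_in = 10⁶/2672 = 374.25 mireds.
M_out = 374.25 + (-196) = 178.25 mireds.
T_out = 10⁶/178.25 = 5610.1 K → 5600 K.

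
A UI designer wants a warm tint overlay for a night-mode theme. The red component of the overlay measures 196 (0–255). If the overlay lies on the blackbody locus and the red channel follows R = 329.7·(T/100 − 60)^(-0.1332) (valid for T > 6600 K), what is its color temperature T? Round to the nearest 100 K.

(t − 60)^(-0.1332) = 196/329.7 = 0.59448.
t − 60 = 0.59448^(1/-0.1332) = 0.59448^(-7.508) = 49.621, so t = 109.621.
T = 100·t = 10962 K → 11000 K to the nearest 100 K.

11000 K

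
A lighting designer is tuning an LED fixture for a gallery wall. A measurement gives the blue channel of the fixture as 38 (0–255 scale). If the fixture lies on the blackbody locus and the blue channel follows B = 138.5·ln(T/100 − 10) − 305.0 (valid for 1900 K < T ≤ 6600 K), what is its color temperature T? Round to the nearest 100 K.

ln(t − 10) = (38 + 305.0) / 138.5 = 2.4765.
t − 10 = e^2.4765 = 11.900, so t = 21.900.
T = 100·t = 2190 K → 2200 K to the nearest 100 K.

2200 K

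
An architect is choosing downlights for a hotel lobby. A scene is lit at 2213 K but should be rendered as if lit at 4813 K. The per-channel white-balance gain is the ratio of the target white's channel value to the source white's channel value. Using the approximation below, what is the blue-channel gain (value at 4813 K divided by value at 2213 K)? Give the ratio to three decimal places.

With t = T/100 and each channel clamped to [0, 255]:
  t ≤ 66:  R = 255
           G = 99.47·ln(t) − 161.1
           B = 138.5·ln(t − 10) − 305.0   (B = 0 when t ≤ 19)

4.902

At 2213 K (t = 22.13):
  B = 138.5·ln(22.13 − 10) − 305.0 = 138.5·ln 12.13 − 305.0 = 138.5·2.4957 − 305.0 = 40.652.
At 4813 K (t = 48.13):
  B = 138.5·ln(48.13 − 10) − 305.0 = 138.5·ln 38.13 − 305.0 = 138.5·3.6410 − 305.0 = 199.279.
Gain = 199.279 / 40.652 = 4.9021 → 4.902.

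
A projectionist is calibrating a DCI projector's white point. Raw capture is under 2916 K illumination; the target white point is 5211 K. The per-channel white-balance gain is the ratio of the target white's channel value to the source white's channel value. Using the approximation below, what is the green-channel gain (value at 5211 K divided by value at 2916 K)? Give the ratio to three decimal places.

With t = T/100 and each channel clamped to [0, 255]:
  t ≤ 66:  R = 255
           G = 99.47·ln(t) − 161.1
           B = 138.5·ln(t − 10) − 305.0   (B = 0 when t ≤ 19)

At 2916 K (t = 29.16):
  G = 99.47·ln 29.16 − 161.1 = 99.47·3.3728 − 161.1 = 174.392.
At 5211 K (t = 52.11):
  G = 99.47·ln 52.11 − 161.1 = 99.47·3.9534 − 161.1 = 232.140.
Gain = 232.140 / 174.392 = 1.3311 → 1.331.

1.331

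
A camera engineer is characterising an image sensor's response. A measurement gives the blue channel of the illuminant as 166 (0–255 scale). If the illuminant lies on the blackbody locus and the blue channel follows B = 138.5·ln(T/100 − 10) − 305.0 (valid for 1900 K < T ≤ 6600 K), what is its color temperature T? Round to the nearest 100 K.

4000 K

ln(t − 10) = (166 + 305.0) / 138.5 = 3.4007.
t − 10 = e^3.4007 = 29.986, so t = 39.986.
T = 100·t = 3999 K → 4000 K to the nearest 100 K.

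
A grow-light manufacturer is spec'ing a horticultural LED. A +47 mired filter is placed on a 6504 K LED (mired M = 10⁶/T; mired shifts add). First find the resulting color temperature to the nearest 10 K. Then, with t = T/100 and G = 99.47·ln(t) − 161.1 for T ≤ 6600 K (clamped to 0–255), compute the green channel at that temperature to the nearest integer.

228

M_in = 10⁶/6504 = 153.75; M_out = 153.75 + (+47) = 200.75.
T_out = 10⁶/200.75 = 4981.3 K → 4980 K; t = 49.8.
G = 99.47·ln 49.8 − 161.1 = 99.47·3.9080 − 161.1 = 227.630.
Rounded: 228.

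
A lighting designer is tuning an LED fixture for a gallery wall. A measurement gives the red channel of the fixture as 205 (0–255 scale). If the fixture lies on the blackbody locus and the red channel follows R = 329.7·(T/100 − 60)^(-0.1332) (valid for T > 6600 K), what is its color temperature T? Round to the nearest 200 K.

9600 K

(t − 60)^(-0.1332) = 205/329.7 = 0.62178.
t − 60 = 0.62178^(1/-0.1332) = 0.62178^(-7.508) = 35.423, so t = 95.423.
T = 100·t = 9542 K → 9600 K to the nearest 200 K.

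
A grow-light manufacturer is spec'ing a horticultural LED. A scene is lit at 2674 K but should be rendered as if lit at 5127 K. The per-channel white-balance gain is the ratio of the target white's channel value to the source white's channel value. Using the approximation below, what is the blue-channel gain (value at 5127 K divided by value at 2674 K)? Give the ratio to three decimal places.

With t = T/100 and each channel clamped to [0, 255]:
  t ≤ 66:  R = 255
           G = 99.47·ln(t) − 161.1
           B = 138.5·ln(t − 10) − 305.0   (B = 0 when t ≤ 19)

2.466

At 2674 K (t = 26.74):
  B = 138.5·ln(26.74 − 10) − 305.0 = 138.5·ln 16.74 − 305.0 = 138.5·2.8178 − 305.0 = 85.265.
At 5127 K (t = 51.27):
  B = 138.5·ln(51.27 − 10) − 305.0 = 138.5·ln 41.27 − 305.0 = 138.5·3.7201 − 305.0 = 210.239.
Gain = 210.239 / 85.265 = 2.4657 → 2.466.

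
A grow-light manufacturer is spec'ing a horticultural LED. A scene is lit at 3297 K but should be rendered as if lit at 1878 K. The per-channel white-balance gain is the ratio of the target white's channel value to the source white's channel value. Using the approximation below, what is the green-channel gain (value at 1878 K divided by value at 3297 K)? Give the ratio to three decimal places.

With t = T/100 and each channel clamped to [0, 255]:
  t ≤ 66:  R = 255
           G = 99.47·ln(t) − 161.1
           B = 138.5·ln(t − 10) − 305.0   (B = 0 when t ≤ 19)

0.700

At 3297 K (t = 32.97):
  G = 99.47·ln 32.97 − 161.1 = 99.47·3.4956 − 161.1 = 186.607.
At 1878 K (t = 18.78):
  G = 99.47·ln 18.78 − 161.1 = 99.47·2.9328 − 161.1 = 130.625.
Gain = 130.625 / 186.607 = 0.7000 → 0.700.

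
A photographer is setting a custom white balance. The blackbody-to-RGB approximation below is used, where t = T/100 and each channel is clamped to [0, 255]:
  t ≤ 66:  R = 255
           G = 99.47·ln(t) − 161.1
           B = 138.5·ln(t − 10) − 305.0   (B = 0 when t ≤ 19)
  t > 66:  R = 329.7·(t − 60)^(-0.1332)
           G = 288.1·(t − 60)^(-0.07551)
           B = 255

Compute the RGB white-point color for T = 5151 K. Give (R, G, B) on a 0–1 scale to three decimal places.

t = 5151/100 = 51.51; the t ≤ 66 branch applies.
R = 255 by definition for t ≤ 66.
G = 99.47·ln 51.51 − 161.1 = 99.47·3.9418 − 161.1 = 230.988.
B = 138.5·ln(51.51 − 10) − 305.0 = 138.5·ln 41.51 − 305.0 = 138.5·3.7259 − 305.0 = 211.042.
Dividing each by 255: (1.0000, 0.9058, 0.8276) → (1.000, 0.906, 0.828).

(1.000, 0.906, 0.828)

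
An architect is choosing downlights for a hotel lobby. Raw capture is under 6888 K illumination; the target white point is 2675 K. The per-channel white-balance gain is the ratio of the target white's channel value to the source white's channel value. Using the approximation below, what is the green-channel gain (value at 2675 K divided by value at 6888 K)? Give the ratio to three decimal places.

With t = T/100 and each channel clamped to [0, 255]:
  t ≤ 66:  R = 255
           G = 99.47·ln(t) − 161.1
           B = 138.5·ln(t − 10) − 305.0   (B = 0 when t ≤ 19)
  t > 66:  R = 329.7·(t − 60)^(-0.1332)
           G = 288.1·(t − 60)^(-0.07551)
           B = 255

0.679

At 6888 K (t = 68.88):
  G = 288.1·(68.88 − 60)^(-0.07551) = 288.1·8.88^(-0.07551) = 288.1·0.84798 = 244.303.
At 2675 K (t = 26.75):
  G = 99.47·ln 26.75 − 161.1 = 99.47·3.2865 − 161.1 = 165.812.
Gain = 165.812 / 244.303 = 0.6787 → 0.679.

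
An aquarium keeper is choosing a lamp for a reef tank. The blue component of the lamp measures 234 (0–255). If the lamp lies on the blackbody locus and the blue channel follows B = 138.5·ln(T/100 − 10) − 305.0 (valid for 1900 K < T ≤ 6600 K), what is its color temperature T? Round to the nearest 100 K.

ln(t − 10) = (234 + 305.0) / 138.5 = 3.8917.
t − 10 = e^3.8917 = 48.994, so t = 58.994.
T = 100·t = 5899 K → 5900 K to the nearest 100 K.

5900 K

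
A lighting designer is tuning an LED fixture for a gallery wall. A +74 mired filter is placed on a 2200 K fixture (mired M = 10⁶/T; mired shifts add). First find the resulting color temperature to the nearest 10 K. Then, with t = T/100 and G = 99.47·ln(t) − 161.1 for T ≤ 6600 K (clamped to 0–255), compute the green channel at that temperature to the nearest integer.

131

M_in = 10⁶/2200 = 454.55; M_out = 454.55 + (+74) = 528.55.
T_out = 10⁶/528.55 = 1892.0 K → 1890 K; t = 18.9.
G = 99.47·ln 18.9 − 161.1 = 99.47·2.9392 − 161.1 = 131.258.
Rounded: 131.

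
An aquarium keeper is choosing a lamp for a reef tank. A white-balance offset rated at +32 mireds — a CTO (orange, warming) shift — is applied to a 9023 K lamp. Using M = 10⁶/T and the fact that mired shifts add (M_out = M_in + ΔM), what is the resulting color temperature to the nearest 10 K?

M_in = 10⁶/9023 = 110.83 mireds.
M_out = 110.83 + (+32) = 142.83 mireds.
T_out = 10⁶/142.83 = 7001.4 K → 7000 K.

7000 K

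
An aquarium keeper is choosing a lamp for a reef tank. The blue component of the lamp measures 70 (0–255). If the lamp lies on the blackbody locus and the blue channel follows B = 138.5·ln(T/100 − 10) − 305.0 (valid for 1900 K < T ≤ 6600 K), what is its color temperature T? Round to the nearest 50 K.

2500 K

ln(t − 10) = (70 + 305.0) / 138.5 = 2.7076.
t − 10 = e^2.7076 = 14.993, so t = 24.993.
T = 100·t = 2499 K → 2500 K to the nearest 50 K.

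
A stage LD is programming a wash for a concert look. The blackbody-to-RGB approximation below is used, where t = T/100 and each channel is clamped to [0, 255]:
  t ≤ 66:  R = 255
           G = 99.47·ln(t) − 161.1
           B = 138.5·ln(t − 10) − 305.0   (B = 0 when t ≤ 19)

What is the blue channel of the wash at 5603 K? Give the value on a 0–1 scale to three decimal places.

0.884

t = 5603/100 = 56.03; the t ≤ 66 branch applies.
B = 138.5·ln(56.03 − 10) − 305.0 = 138.5·ln 46.03 − 305.0 = 138.5·3.8293 − 305.0 = 225.357.
On a 0–1 scale: 225.357/255 = 0.8838 → 0.884.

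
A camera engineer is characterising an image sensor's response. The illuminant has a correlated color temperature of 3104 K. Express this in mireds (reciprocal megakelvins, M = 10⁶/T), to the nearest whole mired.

322 mireds

M = 10⁶ / 3104 = 322.165 → 322 mireds.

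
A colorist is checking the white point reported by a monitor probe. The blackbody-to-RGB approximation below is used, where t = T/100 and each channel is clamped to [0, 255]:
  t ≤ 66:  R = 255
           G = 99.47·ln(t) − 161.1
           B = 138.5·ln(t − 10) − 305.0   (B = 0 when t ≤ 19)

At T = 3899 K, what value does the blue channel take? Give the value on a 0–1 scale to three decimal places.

0.633

t = 3899/100 = 38.99; the t ≤ 66 branch applies.
B = 138.5·ln(38.99 − 10) − 305.0 = 138.5·ln 28.99 − 305.0 = 138.5·3.3670 − 305.0 = 161.323.
On a 0–1 scale: 161.323/255 = 0.6326 → 0.633.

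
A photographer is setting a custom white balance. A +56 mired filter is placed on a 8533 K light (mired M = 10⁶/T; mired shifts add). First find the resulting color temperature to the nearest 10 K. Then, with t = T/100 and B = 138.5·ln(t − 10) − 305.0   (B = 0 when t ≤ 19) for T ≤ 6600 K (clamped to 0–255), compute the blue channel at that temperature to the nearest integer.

230

M_in = 10⁶/8533 = 117.19; M_out = 117.19 + (+56) = 173.19.
T_out = 10⁶/173.19 = 5773.9 K → 5770 K; t = 57.7.
B = 138.5·ln(57.7 − 10) − 305.0 = 138.5·ln 47.7 − 305.0 = 138.5·3.8649 − 305.0 = 230.293.
Rounded: 230.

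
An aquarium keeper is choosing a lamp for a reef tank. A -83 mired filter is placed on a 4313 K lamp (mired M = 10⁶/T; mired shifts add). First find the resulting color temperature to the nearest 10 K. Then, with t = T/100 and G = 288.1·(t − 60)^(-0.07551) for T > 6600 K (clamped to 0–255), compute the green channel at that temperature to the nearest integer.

M_in = 10⁶/4313 = 231.86; M_out = 231.86 + (-83) = 148.86.
T_out = 10⁶/148.86 = 6717.8 K → 6720 K; t = 67.2.
G = 288.1·(67.2 − 60)^(-0.07551) = 288.1·7.2^(-0.07551) = 288.1·0.86151 = 248.202.
Rounded: 248.

248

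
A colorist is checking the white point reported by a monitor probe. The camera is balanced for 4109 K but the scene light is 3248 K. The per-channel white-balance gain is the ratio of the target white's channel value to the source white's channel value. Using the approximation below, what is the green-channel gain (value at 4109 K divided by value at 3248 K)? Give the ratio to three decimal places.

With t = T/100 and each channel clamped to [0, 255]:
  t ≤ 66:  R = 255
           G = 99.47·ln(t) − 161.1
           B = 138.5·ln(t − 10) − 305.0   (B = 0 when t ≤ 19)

1.126

At 3248 K (t = 32.48):
  G = 99.47·ln 32.48 − 161.1 = 99.47·3.4806 − 161.1 = 185.118.
At 4109 K (t = 41.09):
  G = 99.47·ln 41.09 − 161.1 = 99.47·3.7158 − 161.1 = 208.507.
Gain = 208.507 / 185.118 = 1.1263 → 1.126.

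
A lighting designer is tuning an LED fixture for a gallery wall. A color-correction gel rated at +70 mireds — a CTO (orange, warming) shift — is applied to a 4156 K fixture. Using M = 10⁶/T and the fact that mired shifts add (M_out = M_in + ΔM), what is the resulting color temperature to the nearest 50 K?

3200 K

M_in = 10⁶/4156 = 240.62 mireds.
M_out = 240.62 + (+70) = 310.62 mireds.
T_out = 10⁶/310.62 = 3219.4 K → 3200 K.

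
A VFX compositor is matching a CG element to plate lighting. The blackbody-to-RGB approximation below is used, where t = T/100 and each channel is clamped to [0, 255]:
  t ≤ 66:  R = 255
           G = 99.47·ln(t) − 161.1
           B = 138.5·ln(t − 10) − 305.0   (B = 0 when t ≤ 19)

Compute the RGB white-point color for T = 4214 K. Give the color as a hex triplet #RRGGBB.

#FFD3B0

t = 4214/100 = 42.14; the t ≤ 66 branch applies.
R = 255 by definition for t ≤ 66.
G = 99.47·ln 42.14 − 161.1 = 99.47·3.7410 − 161.1 = 211.017.
B = 138.5·ln(42.14 − 10) − 305.0 = 138.5·ln 32.14 − 305.0 = 138.5·3.4701 − 305.0 = 175.609.
Rounded: (255, 211, 176).
In hex: #FFD3B0.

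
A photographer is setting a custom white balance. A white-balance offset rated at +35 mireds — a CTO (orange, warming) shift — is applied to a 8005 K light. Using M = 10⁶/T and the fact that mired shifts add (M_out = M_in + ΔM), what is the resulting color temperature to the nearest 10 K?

M_in = 10⁶/8005 = 124.92 mireds.
M_out = 124.92 + (+35) = 159.92 mireds.
T_out = 10⁶/159.92 = 6253.1 K → 6250 K.

6250 K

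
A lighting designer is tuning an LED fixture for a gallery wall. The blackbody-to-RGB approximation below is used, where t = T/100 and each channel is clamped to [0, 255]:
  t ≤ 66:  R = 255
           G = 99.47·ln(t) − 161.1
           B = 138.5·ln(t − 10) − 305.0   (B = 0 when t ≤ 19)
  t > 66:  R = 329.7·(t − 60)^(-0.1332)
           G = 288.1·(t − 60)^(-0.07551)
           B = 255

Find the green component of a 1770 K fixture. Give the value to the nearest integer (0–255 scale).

125

t = 1770/100 = 17.7; the t ≤ 66 branch applies.
G = 99.47·ln 17.7 − 161.1 = 99.47·2.8736 − 161.1 = 124.733.
Rounded: 125.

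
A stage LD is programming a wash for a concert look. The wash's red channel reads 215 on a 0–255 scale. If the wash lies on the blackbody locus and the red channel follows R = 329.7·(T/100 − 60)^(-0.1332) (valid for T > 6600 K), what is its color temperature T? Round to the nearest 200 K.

(t − 60)^(-0.1332) = 215/329.7 = 0.65211.
t − 60 = 0.65211^(1/-0.1332) = 0.65211^(-7.508) = 24.774, so t = 84.774.
T = 100·t = 8477 K → 8400 K to the nearest 200 K.

8400 K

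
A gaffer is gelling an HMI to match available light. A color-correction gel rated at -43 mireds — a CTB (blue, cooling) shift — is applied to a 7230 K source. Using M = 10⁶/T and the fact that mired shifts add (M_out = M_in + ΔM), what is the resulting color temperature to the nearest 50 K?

M_in = 10⁶/7230 = 138.31 mireds.
M_out = 138.31 + (-43) = 95.31 mireds.
T_out = 10⁶/95.31 = 10491.8 K → 10500 K.

10500 K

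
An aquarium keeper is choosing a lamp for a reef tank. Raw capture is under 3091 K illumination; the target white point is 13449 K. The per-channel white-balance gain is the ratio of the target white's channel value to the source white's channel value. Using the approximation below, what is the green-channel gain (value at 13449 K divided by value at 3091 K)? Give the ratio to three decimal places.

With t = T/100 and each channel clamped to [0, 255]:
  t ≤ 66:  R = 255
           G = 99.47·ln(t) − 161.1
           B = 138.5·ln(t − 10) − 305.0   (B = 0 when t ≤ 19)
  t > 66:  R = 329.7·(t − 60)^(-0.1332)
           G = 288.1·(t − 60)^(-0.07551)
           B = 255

At 3091 K (t = 30.91):
  G = 99.47·ln 30.91 − 161.1 = 99.47·3.4311 − 161.1 = 180.190.
At 13449 K (t = 134.49):
  G = 288.1·(134.49 − 60)^(-0.07551) = 288.1·74.49^(-0.07551) = 288.1·0.72217 = 208.056.
Gain = 208.056 / 180.190 = 1.1547 → 1.155.

1.155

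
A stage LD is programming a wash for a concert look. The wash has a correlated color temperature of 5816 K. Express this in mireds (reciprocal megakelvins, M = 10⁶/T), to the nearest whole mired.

M = 10⁶ / 5816 = 171.939 → 172 mireds.

172 mireds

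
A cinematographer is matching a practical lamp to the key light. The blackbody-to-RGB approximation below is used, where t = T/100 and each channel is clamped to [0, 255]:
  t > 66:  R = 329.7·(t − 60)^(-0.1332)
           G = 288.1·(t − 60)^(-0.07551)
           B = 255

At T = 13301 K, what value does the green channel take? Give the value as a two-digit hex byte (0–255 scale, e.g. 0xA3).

0xD0

t = 13301/100 = 133.01; the t > 66 branch applies.
G = 288.1·(133.01 − 60)^(-0.07551) = 288.1·73.01^(-0.07551) = 288.1·0.72326 = 208.372.
Rounded: 208; in hex, 0xD0.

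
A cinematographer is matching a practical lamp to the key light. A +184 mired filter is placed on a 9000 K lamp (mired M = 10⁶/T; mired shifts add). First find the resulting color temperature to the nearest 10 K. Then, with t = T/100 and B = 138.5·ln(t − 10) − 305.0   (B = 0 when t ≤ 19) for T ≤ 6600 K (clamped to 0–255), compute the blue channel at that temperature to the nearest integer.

135

M_in = 10⁶/9000 = 111.11; M_out = 111.11 + (+184) = 295.11.
T_out = 10⁶/295.11 = 3388.6 K → 3390 K; t = 33.9.
B = 138.5·ln(33.9 − 10) − 305.0 = 138.5·ln 23.9 − 305.0 = 138.5·3.1739 − 305.0 = 134.582.
Rounded: 135.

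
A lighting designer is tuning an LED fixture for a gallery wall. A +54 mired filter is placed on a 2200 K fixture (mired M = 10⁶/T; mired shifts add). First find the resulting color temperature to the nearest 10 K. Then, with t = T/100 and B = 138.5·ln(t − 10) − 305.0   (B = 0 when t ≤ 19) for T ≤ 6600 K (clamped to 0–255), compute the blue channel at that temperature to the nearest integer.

10

M_in = 10⁶/2200 = 454.55; M_out = 454.55 + (+54) = 508.55.
T_out = 10⁶/508.55 = 1966.4 K → 1970 K; t = 19.7.
B = 138.5·ln(19.7 − 10) − 305.0 = 138.5·ln 9.7 − 305.0 = 138.5·2.2721 − 305.0 = 9.689.
Rounded: 10.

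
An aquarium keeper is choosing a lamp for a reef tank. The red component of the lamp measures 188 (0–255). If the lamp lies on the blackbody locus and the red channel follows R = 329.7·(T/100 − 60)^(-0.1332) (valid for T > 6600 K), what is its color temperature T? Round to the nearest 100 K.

12800 K

(t − 60)^(-0.1332) = 188/329.7 = 0.57022.
t − 60 = 0.57022^(1/-0.1332) = 0.57022^(-7.508) = 67.848, so t = 127.848.
T = 100·t = 12785 K → 12800 K to the nearest 100 K.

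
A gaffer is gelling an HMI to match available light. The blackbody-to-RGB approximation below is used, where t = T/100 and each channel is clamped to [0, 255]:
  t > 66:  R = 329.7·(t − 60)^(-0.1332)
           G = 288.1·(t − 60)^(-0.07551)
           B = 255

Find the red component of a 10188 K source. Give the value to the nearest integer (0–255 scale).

t = 10188/100 = 101.88; the t > 66 branch applies.
R = 329.7·(101.88 − 60)^(-0.1332) = 329.7·41.88^(-0.1332) = 329.7·0.60806 = 200.478.
Rounded: 200.

200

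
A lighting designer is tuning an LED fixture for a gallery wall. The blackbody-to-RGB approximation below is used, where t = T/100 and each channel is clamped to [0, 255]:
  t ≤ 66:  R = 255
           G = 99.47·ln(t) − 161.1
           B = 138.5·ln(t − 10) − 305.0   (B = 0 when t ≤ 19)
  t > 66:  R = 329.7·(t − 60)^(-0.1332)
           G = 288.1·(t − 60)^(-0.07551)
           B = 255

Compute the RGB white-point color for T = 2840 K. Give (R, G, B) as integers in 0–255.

(255, 172, 98)

t = 2840/100 = 28.4; the t ≤ 66 branch applies.
R = 255 by definition for t ≤ 66.
G = 99.47·ln 28.4 − 161.1 = 99.47·3.3464 − 161.1 = 171.765.
B = 138.5·ln(28.4 − 10) − 305.0 = 138.5·ln 18.4 − 305.0 = 138.5·2.9124 − 305.0 = 98.361.
Rounded: (255, 172, 98).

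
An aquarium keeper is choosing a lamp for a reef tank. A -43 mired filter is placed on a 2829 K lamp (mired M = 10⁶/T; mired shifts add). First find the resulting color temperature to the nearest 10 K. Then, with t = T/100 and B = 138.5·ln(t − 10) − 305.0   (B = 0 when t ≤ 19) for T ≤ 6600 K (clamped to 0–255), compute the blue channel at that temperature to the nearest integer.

M_in = 10⁶/2829 = 353.48; M_out = 353.48 + (-43) = 310.48.
T_out = 10⁶/310.48 = 3220.8 K → 3220 K; t = 32.2.
B = 138.5·ln(32.2 − 10) − 305.0 = 138.5·ln 22.2 − 305.0 = 138.5·3.1001 − 305.0 = 124.363.
Rounded: 124.

124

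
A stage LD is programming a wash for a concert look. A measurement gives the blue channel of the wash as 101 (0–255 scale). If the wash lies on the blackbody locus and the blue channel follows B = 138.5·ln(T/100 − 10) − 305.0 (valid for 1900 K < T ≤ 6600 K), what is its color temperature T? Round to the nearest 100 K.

2900 K

ln(t − 10) = (101 + 305.0) / 138.5 = 2.9314.
t − 10 = e^2.9314 = 18.754, so t = 28.754.
T = 100·t = 2875 K → 2900 K to the nearest 100 K.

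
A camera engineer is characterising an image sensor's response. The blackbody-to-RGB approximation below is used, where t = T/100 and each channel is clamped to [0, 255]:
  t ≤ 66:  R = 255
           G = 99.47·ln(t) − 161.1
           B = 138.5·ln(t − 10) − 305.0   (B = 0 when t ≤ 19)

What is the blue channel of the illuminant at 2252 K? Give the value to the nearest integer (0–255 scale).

t = 2252/100 = 22.52; the t ≤ 66 branch applies.
B = 138.5·ln(22.52 − 10) − 305.0 = 138.5·ln 12.52 − 305.0 = 138.5·2.5273 − 305.0 = 45.035.
Rounded: 45.

45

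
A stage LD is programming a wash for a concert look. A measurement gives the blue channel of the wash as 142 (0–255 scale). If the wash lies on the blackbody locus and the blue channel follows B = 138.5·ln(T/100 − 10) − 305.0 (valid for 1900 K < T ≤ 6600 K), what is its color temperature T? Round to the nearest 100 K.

3500 K

ln(t − 10) = (142 + 305.0) / 138.5 = 3.2274.
t − 10 = e^3.2274 = 25.215, so t = 35.215.
T = 100·t = 3521 K → 3500 K to the nearest 100 K.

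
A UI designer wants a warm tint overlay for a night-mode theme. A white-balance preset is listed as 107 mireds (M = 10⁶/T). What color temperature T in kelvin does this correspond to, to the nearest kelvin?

9346 K

T = 10⁶ / 107 = 9345.79 K → 9346 K.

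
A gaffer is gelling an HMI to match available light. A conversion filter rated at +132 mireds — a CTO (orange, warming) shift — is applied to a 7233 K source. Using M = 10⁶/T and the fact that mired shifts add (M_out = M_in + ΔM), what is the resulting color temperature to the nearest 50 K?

M_in = 10⁶/7233 = 138.26 mireds.
M_out = 138.26 + (+132) = 270.26 mireds.
T_out = 10⁶/270.26 = 3700.2 K → 3700 K.

3700 K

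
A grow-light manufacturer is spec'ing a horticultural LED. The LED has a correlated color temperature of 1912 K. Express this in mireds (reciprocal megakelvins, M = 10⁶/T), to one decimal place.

M = 10⁶ / 1912 = 523.013 → 523.0 mireds.

523.0 mireds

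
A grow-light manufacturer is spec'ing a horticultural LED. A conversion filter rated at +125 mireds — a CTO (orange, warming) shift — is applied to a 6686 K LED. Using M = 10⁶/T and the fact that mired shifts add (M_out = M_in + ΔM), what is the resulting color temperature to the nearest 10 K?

M_in = 10⁶/6686 = 149.57 mireds.
M_out = 149.57 + (+125) = 274.57 mireds.
T_out = 10⁶/274.57 = 3642.1 K → 3640 K.

3640 K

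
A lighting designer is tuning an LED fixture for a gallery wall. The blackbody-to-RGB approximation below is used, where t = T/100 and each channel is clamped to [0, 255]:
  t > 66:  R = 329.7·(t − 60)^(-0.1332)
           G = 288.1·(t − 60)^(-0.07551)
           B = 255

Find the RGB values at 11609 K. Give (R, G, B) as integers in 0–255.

(193, 213, 255)

t = 11609/100 = 116.09; the t > 66 branch applies.
R = 329.7·(116.09 − 60)^(-0.1332) = 329.7·56.09^(-0.1332) = 329.7·0.58486 = 192.827.
G = 288.1·(116.09 − 60)^(-0.07551) = 288.1·56.09^(-0.07551) = 288.1·0.73781 = 212.562.
B = 255 by definition for t > 66.
Rounded: (193, 213, 255).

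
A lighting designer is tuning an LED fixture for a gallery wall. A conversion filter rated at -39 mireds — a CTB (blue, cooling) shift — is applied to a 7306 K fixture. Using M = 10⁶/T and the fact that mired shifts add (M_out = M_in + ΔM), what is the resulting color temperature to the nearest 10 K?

M_in = 10⁶/7306 = 136.87 mireds.
M_out = 136.87 + (-39) = 97.87 mireds.
T_out = 10⁶/97.87 = 10217.2 K → 10220 K.

10220 K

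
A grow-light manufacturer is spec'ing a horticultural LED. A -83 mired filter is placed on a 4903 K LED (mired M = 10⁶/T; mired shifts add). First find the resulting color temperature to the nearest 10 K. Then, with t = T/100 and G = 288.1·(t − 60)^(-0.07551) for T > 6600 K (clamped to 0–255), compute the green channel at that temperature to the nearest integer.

228

M_in = 10⁶/4903 = 203.96; M_out = 203.96 + (-83) = 120.96.
T_out = 10⁶/120.96 = 8267.4 K → 8270 K; t = 82.7.
G = 288.1·(82.7 − 60)^(-0.07551) = 288.1·22.7^(-0.07551) = 288.1·0.78996 = 227.588.
Rounded: 228.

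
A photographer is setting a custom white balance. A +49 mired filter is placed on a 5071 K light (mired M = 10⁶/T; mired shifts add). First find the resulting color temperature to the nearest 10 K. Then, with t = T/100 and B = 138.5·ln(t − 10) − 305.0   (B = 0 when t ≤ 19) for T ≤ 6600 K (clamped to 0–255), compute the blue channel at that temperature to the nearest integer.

169

M_in = 10⁶/5071 = 197.20; M_out = 197.20 + (+49) = 246.20.
T_out = 10⁶/246.20 = 4061.7 K → 4060 K; t = 40.6.
B = 138.5·ln(40.6 − 10) − 305.0 = 138.5·ln 30.6 − 305.0 = 138.5·3.4210 − 305.0 = 168.809.
Rounded: 169.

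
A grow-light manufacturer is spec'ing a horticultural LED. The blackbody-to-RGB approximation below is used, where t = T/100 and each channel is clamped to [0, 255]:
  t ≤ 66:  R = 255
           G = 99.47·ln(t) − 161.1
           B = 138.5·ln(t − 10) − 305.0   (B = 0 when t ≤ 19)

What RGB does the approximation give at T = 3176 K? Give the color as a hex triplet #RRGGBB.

#FFB77A

t = 3176/100 = 31.76; the t ≤ 66 branch applies.
R = 255 by definition for t ≤ 66.
G = 99.47·ln 31.76 − 161.1 = 99.47·3.4582 − 161.1 = 182.888.
B = 138.5·ln(31.76 − 10) − 305.0 = 138.5·ln 21.76 − 305.0 = 138.5·3.0801 − 305.0 = 121.590.
Rounded: (255, 183, 122).
In hex: #FFB77A.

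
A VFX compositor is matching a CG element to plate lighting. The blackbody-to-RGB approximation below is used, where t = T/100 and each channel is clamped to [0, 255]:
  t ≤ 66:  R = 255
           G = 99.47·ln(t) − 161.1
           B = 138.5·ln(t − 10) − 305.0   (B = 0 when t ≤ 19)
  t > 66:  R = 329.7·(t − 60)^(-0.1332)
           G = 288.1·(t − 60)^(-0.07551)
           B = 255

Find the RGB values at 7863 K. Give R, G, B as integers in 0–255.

t = 7863/100 = 78.63; the t > 66 branch applies.
R = 329.7·(78.63 − 60)^(-0.1332) = 329.7·18.63^(-0.1332) = 329.7·0.67734 = 223.319.
G = 288.1·(78.63 − 60)^(-0.07551) = 288.1·18.63^(-0.07551) = 288.1·0.80184 = 231.009.
B = 255 by definition for t > 66.
Rounded: (223, 231, 255).

R=223, G=231, B=255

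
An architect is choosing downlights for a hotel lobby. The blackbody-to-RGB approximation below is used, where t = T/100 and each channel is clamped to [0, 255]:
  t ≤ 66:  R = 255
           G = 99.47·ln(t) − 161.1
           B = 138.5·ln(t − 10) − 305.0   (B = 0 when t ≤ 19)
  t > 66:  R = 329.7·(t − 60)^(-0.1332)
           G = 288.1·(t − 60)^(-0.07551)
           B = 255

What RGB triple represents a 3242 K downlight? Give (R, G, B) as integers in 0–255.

t = 3242/100 = 32.42; the t ≤ 66 branch applies.
R = 255 by definition for t ≤ 66.
G = 99.47·ln 32.42 − 161.1 = 99.47·3.4788 − 161.1 = 184.934.
B = 138.5·ln(32.42 − 10) − 305.0 = 138.5·ln 22.42 − 305.0 = 138.5·3.1100 − 305.0 = 125.729.
Rounded: (255, 185, 126).

(255, 185, 126)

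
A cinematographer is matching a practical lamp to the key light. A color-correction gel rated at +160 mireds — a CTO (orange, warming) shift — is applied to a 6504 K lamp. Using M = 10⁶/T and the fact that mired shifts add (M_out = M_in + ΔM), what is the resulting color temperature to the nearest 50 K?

M_in = 10⁶/6504 = 153.75 mireds.
M_out = 153.75 + (+160) = 313.75 mireds.
T_out = 10⁶/313.75 = 3187.2 K → 3200 K.

3200 K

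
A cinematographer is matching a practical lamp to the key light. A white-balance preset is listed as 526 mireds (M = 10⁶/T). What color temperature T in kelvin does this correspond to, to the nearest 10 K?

T = 10⁶ / 526 = 1901.14 K → 1900 K.

1900 K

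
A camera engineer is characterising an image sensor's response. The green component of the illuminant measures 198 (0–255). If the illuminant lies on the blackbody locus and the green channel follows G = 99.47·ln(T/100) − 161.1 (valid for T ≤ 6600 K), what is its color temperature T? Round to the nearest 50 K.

3700 K

ln t = (198 + 161.1) / 99.47 = 3.6101.
t = e^3.6101 = 36.971.
T = 100·t = 3697 K → 3700 K to the nearest 50 K.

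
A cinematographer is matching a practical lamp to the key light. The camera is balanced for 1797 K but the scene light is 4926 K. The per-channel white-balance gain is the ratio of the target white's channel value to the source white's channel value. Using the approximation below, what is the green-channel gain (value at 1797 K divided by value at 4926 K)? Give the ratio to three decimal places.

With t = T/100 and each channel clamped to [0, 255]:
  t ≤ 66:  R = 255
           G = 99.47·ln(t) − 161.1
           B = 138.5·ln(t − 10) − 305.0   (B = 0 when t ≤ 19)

0.557

At 4926 K (t = 49.26):
  G = 99.47·ln 49.26 − 161.1 = 99.47·3.8971 − 161.1 = 226.546.
At 1797 K (t = 17.97):
  G = 99.47·ln 17.97 − 161.1 = 99.47·2.8887 − 161.1 = 126.239.
Gain = 126.239 / 226.546 = 0.5572 → 0.557.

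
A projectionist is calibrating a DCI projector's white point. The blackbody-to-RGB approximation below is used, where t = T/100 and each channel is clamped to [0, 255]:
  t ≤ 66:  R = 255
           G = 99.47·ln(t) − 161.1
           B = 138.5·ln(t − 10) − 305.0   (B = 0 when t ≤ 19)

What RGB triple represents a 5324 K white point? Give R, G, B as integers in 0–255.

R=255, G=234, B=217

t = 5324/100 = 53.24; the t ≤ 66 branch applies.
R = 255 by definition for t ≤ 66.
G = 99.47·ln 53.24 − 161.1 = 99.47·3.9748 − 161.1 = 234.274.
B = 138.5·ln(53.24 − 10) − 305.0 = 138.5·ln 43.24 − 305.0 = 138.5·3.7668 − 305.0 = 216.697.
Rounded: (255, 234, 217).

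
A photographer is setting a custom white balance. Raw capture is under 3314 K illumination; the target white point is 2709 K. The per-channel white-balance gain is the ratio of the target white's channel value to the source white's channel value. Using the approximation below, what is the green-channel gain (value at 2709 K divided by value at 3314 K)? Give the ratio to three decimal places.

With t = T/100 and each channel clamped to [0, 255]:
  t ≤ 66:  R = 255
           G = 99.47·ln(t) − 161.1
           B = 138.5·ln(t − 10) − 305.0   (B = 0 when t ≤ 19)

0.893

At 3314 K (t = 33.14):
  G = 99.47·ln 33.14 − 161.1 = 99.47·3.5007 − 161.1 = 187.119.
At 2709 K (t = 27.09):
  G = 99.47·ln 27.09 − 161.1 = 99.47·3.2992 − 161.1 = 167.068.
Gain = 167.068 / 187.119 = 0.8928 → 0.893.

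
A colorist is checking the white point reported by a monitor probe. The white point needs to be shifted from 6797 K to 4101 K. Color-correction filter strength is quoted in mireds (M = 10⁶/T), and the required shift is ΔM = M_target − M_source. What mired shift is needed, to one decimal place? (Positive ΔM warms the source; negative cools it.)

+96.7 mireds

M_source = 10⁶/6797 = 147.124; M_target = 10⁶/4101 = 243.843.
ΔM = 243.843 − 147.124 = 96.719 → +96.7 mireds, a warming shift.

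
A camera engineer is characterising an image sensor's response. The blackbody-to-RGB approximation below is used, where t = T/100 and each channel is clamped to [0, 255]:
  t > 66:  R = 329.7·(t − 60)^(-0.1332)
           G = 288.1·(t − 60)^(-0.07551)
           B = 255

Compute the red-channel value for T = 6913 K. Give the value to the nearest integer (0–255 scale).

t = 6913/100 = 69.13; the t > 66 branch applies.
R = 329.7·(69.13 − 60)^(-0.1332) = 329.7·9.13^(-0.1332) = 329.7·0.74484 = 245.575.
Rounded: 246.

246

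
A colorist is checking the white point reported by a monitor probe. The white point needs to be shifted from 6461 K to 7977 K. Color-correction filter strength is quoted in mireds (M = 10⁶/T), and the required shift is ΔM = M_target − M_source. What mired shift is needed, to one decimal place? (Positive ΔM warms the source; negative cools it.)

M_source = 10⁶/6461 = 154.775; M_target = 10⁶/7977 = 125.360.
ΔM = 125.360 − 154.775 = -29.414 → -29.4 mireds, a cooling shift.

-29.4 mireds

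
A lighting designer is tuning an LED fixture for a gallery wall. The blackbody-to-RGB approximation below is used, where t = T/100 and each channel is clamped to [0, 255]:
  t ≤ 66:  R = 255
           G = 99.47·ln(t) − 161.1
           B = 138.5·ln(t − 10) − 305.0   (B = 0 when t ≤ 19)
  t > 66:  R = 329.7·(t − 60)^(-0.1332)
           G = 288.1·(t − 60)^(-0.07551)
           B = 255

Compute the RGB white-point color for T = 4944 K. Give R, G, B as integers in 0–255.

R=255, G=227, B=204

t = 4944/100 = 49.44; the t ≤ 66 branch applies.
R = 255 by definition for t ≤ 66.
G = 99.47·ln 49.44 − 161.1 = 99.47·3.9008 − 161.1 = 226.909.
B = 138.5·ln(49.44 − 10) − 305.0 = 138.5·ln 39.44 − 305.0 = 138.5·3.6748 − 305.0 = 203.957.
Rounded: (255, 227, 204).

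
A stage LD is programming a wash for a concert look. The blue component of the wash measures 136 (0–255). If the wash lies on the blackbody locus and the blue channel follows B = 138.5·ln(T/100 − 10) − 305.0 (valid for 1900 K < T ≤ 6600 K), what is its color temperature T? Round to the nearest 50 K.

ln(t − 10) = (136 + 305.0) / 138.5 = 3.1841.
t − 10 = e^3.1841 = 24.146, so t = 34.146.
T = 100·t = 3415 K → 3400 K to the nearest 50 K.

3400 K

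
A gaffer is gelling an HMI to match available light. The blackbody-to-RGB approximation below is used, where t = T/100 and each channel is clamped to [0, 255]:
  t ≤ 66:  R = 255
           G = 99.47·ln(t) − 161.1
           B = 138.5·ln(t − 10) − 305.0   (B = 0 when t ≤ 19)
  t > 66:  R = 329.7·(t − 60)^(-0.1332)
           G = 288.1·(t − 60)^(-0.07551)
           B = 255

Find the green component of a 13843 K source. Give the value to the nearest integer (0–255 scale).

207

t = 13843/100 = 138.43; the t > 66 branch applies.
G = 288.1·(138.43 − 60)^(-0.07551) = 288.1·78.43^(-0.07551) = 288.1·0.71936 = 207.248.
Rounded: 207.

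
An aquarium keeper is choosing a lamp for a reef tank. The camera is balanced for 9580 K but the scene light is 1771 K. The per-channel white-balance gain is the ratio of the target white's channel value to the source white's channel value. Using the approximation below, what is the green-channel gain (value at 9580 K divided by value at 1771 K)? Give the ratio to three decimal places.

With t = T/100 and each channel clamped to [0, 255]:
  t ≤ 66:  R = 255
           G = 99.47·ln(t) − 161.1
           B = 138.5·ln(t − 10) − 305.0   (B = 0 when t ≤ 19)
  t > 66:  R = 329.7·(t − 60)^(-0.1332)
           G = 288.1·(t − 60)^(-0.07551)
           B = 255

At 1771 K (t = 17.71):
  G = 99.47·ln 17.71 − 161.1 = 99.47·2.8741 − 161.1 = 124.790.
At 9580 K (t = 95.8):
  G = 288.1·(95.8 − 60)^(-0.07551) = 288.1·35.8^(-0.07551) = 288.1·0.76325 = 219.892.
Gain = 219.892 / 124.790 = 1.7621 → 1.762.

1.762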